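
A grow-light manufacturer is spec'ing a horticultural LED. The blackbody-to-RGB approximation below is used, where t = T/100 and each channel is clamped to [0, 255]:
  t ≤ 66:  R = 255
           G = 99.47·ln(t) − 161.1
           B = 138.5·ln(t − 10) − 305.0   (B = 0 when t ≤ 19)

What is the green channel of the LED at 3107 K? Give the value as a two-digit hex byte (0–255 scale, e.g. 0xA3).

0xB5

t = 3107/100 = 31.07; the t ≤ 66 branch applies.
G = 99.47·ln 31.07 − 161.1 = 99.47·3.4362 − 161.1 = 180.703.
Rounded: 181; in hex, 0xB5.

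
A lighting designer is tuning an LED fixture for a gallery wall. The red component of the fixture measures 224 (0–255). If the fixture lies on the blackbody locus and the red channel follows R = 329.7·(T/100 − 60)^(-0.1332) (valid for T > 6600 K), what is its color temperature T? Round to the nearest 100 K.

(t − 60)^(-0.1332) = 224/329.7 = 0.67941.
t − 60 = 0.67941^(1/-0.1332) = 0.67941^(-7.508) = 18.209, so t = 78.209.
T = 100·t = 7821 K → 7800 K to the nearest 100 K.

7800 K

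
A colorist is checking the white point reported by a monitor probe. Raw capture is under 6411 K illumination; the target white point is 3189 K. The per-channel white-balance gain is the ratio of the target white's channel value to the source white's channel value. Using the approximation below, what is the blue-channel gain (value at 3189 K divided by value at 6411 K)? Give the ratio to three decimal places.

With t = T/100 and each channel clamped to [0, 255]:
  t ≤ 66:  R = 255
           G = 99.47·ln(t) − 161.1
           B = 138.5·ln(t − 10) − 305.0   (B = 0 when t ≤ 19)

0.494

At 6411 K (t = 64.11):
  B = 138.5·ln(64.11 − 10) − 305.0 = 138.5·ln 54.11 − 305.0 = 138.5·3.9910 − 305.0 = 247.756.
At 3189 K (t = 31.89):
  B = 138.5·ln(31.89 − 10) − 305.0 = 138.5·ln 21.89 − 305.0 = 138.5·3.0860 − 305.0 = 122.415.
Gain = 122.415 / 247.756 = 0.4941 → 0.494.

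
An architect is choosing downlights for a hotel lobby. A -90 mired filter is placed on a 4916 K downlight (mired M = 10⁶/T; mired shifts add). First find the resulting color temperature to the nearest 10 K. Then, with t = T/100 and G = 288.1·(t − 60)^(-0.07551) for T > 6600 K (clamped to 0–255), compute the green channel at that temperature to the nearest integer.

224

M_in = 10⁶/4916 = 203.42; M_out = 203.42 + (-90) = 113.42.
T_out = 10⁶/113.42 = 8817.0 K → 8820 K; t = 88.2.
G = 288.1·(88.2 − 60)^(-0.07551) = 288.1·28.2^(-0.07551) = 288.1·0.77713 = 223.890.
Rounded: 224.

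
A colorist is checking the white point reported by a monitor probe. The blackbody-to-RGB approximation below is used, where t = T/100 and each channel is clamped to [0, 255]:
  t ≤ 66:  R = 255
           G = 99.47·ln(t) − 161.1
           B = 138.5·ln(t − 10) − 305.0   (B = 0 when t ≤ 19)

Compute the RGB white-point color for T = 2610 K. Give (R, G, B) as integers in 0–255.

(255, 163, 80)

t = 2610/100 = 26.1; the t ≤ 66 branch applies.
R = 255 by definition for t ≤ 66.
G = 99.47·ln 26.1 − 161.1 = 99.47·3.2619 − 161.1 = 163.365.
B = 138.5·ln(26.1 − 10) − 305.0 = 138.5·ln 16.1 − 305.0 = 138.5·2.7788 − 305.0 = 79.866.
Rounded: (255, 163, 80).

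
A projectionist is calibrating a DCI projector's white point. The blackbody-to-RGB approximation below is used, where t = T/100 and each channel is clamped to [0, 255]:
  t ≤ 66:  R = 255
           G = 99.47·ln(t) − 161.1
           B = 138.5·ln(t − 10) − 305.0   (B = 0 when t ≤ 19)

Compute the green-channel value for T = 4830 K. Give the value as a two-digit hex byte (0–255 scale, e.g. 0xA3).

0xE1

t = 4830/100 = 48.3; the t ≤ 66 branch applies.
G = 99.47·ln 48.3 − 161.1 = 99.47·3.8774 − 161.1 = 224.588.
Rounded: 225; in hex, 0xE1.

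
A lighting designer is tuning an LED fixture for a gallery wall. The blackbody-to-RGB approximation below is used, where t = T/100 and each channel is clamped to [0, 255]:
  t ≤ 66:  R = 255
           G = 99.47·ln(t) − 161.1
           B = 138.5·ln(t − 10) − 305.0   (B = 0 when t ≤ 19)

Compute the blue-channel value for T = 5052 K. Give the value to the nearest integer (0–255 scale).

208

t = 5052/100 = 50.52; the t ≤ 66 branch applies.
B = 138.5·ln(50.52 − 10) − 305.0 = 138.5·ln 40.52 − 305.0 = 138.5·3.7018 − 305.0 = 207.699.
Rounded: 208.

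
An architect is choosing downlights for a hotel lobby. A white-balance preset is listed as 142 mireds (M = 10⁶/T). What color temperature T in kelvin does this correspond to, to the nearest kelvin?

7042 K

T = 10⁶ / 142 = 7042.25 K → 7042 K.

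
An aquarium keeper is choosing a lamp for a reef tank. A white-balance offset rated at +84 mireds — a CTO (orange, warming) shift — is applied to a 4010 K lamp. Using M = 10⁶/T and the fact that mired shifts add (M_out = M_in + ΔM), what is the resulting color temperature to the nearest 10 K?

3000 K

M_in = 10⁶/4010 = 249.38 mireds.
M_out = 249.38 + (+84) = 333.38 mireds.
T_out = 10⁶/333.38 = 2999.6 K → 3000 K.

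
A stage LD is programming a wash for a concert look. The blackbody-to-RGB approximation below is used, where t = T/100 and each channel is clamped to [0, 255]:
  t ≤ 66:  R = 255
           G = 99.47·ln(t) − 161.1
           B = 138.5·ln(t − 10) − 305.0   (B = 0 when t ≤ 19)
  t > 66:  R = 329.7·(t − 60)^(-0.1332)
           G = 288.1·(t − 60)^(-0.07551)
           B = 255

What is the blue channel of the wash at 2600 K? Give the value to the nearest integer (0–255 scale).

t = 2600/100 = 26; the t ≤ 66 branch applies.
B = 138.5·ln(26 − 10) − 305.0 = 138.5·ln 16 − 305.0 = 138.5·2.7726 − 305.0 = 79.004.
Rounded: 79.

79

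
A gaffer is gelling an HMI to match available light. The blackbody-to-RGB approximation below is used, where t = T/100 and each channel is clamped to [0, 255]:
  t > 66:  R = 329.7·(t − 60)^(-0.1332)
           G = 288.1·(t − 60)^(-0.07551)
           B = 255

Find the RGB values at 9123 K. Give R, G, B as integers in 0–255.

t = 9123/100 = 91.23; the t > 66 branch applies.
R = 329.7·(91.23 − 60)^(-0.1332) = 329.7·31.23^(-0.1332) = 329.7·0.63230 = 208.469.
G = 288.1·(91.23 − 60)^(-0.07551) = 288.1·31.23^(-0.07551) = 288.1·0.77116 = 222.171.
B = 255 by definition for t > 66.
Rounded: (208, 222, 255).

R=208, G=222, B=255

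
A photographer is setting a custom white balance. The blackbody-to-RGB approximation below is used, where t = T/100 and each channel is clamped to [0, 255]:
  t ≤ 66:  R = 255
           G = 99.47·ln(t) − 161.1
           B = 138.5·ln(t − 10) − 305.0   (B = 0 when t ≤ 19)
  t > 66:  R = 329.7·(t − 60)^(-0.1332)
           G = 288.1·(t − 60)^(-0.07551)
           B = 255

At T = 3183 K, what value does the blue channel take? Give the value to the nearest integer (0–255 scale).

t = 3183/100 = 31.83; the t ≤ 66 branch applies.
B = 138.5·ln(31.83 − 10) − 305.0 = 138.5·ln 21.83 − 305.0 = 138.5·3.0833 − 305.0 = 122.035.
Rounded: 122.

122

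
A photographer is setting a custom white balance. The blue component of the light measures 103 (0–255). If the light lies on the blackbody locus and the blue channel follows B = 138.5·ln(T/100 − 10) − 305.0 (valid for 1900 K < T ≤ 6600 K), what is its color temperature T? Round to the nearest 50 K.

2900 K

ln(t − 10) = (103 + 305.0) / 138.5 = 2.9458.
t − 10 = e^2.9458 = 19.027, so t = 29.027.
T = 100·t = 2903 K → 2900 K to the nearest 50 K.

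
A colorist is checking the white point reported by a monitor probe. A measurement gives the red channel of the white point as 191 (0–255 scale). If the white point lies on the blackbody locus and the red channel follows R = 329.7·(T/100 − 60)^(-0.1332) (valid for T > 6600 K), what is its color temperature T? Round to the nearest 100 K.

(t − 60)^(-0.1332) = 191/329.7 = 0.57931.
t − 60 = 0.57931^(1/-0.1332) = 0.57931^(-7.508) = 60.245, so t = 120.245.
T = 100·t = 12025 K → 12000 K to the nearest 100 K.

12000 K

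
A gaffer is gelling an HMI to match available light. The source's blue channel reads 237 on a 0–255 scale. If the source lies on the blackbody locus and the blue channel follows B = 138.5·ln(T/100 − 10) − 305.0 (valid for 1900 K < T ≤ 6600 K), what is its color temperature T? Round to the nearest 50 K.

6000 K

ln(t − 10) = (237 + 305.0) / 138.5 = 3.9134.
t − 10 = e^3.9134 = 50.067, so t = 60.067.
T = 100·t = 6007 K → 6000 K to the nearest 50 K.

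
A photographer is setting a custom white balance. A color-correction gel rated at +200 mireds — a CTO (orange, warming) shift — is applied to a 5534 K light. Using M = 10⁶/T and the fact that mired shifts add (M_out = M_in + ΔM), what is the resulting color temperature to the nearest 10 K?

M_in = 10⁶/5534 = 180.70 mireds.
M_out = 180.70 + (+200) = 380.70 mireds.
T_out = 10⁶/380.70 = 2626.7 K → 2630 K.

2630 K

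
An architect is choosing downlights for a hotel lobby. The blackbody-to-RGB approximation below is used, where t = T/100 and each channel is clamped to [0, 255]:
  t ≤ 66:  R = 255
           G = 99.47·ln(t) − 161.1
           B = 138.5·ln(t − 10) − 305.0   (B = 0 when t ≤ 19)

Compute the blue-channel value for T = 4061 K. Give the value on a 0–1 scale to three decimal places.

0.662

t = 4061/100 = 40.61; the t ≤ 66 branch applies.
B = 138.5·ln(40.61 − 10) − 305.0 = 138.5·ln 30.61 − 305.0 = 138.5·3.4213 − 305.0 = 168.854.
On a 0–1 scale: 168.854/255 = 0.6622 → 0.662.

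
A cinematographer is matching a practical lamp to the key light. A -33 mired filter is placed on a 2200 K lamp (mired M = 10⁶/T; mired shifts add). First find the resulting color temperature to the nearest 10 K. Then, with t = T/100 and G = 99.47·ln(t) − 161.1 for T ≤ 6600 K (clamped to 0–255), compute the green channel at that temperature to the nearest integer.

M_in = 10⁶/2200 = 454.55; M_out = 454.55 + (-33) = 421.55.
T_out = 10⁶/421.55 = 2372.2 K → 2370 K; t = 23.7.
G = 99.47·ln 23.7 − 161.1 = 99.47·3.1655 − 161.1 = 153.770.
Rounded: 154.

154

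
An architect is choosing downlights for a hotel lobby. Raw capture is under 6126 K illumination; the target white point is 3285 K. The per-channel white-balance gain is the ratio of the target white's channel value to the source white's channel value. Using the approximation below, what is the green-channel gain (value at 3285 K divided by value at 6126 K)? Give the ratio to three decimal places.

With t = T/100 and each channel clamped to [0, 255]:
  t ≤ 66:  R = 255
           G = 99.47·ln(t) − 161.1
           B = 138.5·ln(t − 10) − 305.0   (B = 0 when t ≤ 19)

At 6126 K (t = 61.26):
  G = 99.47·ln 61.26 − 161.1 = 99.47·4.1151 − 161.1 = 248.232.
At 3285 K (t = 32.85):
  G = 99.47·ln 32.85 − 161.1 = 99.47·3.4920 − 161.1 = 186.244.
Gain = 186.244 / 248.232 = 0.7503 → 0.750.

0.750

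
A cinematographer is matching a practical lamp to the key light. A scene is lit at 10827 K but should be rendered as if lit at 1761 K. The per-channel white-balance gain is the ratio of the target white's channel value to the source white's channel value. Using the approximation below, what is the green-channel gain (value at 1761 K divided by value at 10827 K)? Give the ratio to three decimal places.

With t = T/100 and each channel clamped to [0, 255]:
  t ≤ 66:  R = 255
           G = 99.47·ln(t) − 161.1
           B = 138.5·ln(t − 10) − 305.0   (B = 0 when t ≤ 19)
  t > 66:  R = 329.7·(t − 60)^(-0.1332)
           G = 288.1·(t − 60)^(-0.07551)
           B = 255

0.578

At 10827 K (t = 108.27):
  G = 288.1·(108.27 − 60)^(-0.07551) = 288.1·48.27^(-0.07551) = 288.1·0.74622 = 214.985.
At 1761 K (t = 17.61):
  G = 99.47·ln 17.61 − 161.1 = 99.47·2.8685 − 161.1 = 124.226.
Gain = 124.226 / 214.985 = 0.5778 → 0.578.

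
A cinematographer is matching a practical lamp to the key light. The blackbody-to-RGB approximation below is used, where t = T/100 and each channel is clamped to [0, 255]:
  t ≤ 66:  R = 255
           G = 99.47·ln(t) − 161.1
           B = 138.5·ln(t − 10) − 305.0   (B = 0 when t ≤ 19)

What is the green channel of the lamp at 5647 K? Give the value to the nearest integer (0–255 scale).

240

t = 5647/100 = 56.47; the t ≤ 66 branch applies.
G = 99.47·ln 56.47 − 161.1 = 99.47·4.0337 − 161.1 = 240.133.
Rounded: 240.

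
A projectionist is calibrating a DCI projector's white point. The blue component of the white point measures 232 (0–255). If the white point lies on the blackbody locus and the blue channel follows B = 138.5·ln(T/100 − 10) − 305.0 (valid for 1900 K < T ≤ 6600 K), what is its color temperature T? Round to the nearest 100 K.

5800 K

ln(t − 10) = (232 + 305.0) / 138.5 = 3.8773.
t − 10 = e^3.8773 = 48.292, so t = 58.292.
T = 100·t = 5829 K → 5800 K to the nearest 100 K.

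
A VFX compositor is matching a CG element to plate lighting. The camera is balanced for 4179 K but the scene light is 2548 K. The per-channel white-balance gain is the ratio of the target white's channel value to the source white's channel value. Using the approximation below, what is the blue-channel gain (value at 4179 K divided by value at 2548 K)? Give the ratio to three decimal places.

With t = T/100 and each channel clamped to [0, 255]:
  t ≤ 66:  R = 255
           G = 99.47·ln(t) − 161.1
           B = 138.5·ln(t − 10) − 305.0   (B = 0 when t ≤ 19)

2.339

At 2548 K (t = 25.48):
  B = 138.5·ln(25.48 − 10) − 305.0 = 138.5·ln 15.48 − 305.0 = 138.5·2.7395 − 305.0 = 74.428.
At 4179 K (t = 41.79):
  B = 138.5·ln(41.79 − 10) − 305.0 = 138.5·ln 31.79 − 305.0 = 138.5·3.4592 − 305.0 = 174.093.
Gain = 174.093 / 74.428 = 2.3391 → 2.339.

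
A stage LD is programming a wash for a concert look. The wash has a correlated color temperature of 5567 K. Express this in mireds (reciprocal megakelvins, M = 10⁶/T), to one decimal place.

M = 10⁶ / 5567 = 179.630 → 179.6 mireds.

179.6 mireds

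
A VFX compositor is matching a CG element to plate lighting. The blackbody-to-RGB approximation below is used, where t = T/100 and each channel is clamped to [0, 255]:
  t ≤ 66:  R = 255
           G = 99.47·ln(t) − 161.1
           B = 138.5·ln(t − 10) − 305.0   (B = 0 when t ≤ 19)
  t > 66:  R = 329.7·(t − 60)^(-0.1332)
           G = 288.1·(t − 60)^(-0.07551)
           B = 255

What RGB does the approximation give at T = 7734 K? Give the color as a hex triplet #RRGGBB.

#E1E8FF

t = 7734/100 = 77.34; the t > 66 branch applies.
R = 329.7·(77.34 − 60)^(-0.1332) = 329.7·17.34^(-0.1332) = 329.7·0.68385 = 225.464.
G = 288.1·(77.34 − 60)^(-0.07551) = 288.1·17.34^(-0.07551) = 288.1·0.80619 = 232.264.
B = 255 by definition for t > 66.
Rounded: (225, 232, 255).
In hex: #E1E8FF.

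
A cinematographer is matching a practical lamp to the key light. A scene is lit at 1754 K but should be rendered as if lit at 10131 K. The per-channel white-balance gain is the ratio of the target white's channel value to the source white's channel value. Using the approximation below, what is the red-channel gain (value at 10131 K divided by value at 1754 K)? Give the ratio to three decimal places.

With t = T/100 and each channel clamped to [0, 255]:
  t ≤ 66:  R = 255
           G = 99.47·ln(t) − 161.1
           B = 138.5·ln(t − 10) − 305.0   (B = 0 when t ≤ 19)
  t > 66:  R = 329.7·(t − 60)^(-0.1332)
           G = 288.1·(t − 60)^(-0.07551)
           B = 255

At 1754 K (t = 17.54):
  R = 255 by definition for t ≤ 66.
At 10131 K (t = 101.31):
  R = 329.7·(101.31 − 60)^(-0.1332) = 329.7·41.31^(-0.1332) = 329.7·0.60917 = 200.845.
Gain = 200.845 / 255.000 = 0.7876 → 0.788.

0.788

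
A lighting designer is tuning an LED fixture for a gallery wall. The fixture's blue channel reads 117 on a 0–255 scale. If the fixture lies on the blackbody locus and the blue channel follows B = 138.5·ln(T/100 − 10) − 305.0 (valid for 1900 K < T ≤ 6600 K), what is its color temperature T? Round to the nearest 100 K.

3100 K

ln(t − 10) = (117 + 305.0) / 138.5 = 3.0469.
t − 10 = e^3.0469 = 21.051, so t = 31.051.
T = 100·t = 3105 K → 3100 K to the nearest 100 K.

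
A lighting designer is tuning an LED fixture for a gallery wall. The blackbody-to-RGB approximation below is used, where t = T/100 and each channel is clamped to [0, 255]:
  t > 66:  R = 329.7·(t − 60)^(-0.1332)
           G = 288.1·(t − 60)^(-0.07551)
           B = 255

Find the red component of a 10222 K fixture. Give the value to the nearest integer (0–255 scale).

200

t = 10222/100 = 102.22; the t > 66 branch applies.
R = 329.7·(102.22 − 60)^(-0.1332) = 329.7·42.22^(-0.1332) = 329.7·0.60741 = 200.263.
Rounded: 200.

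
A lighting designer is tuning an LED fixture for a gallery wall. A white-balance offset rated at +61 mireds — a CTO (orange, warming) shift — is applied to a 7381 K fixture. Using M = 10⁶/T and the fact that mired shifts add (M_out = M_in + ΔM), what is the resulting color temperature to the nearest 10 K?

M_in = 10⁶/7381 = 135.48 mireds.
M_out = 135.48 + (+61) = 196.48 mireds.
T_out = 10⁶/196.48 = 5089.5 K → 5090 K.

5090 K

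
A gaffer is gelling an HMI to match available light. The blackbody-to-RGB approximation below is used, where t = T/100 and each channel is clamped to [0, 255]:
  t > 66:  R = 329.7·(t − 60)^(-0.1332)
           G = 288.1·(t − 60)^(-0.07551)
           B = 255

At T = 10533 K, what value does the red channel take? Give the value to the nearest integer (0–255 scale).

t = 10533/100 = 105.33; the t > 66 branch applies.
R = 329.7·(105.33 − 60)^(-0.1332) = 329.7·45.33^(-0.1332) = 329.7·0.60169 = 198.376.
Rounded: 198.

198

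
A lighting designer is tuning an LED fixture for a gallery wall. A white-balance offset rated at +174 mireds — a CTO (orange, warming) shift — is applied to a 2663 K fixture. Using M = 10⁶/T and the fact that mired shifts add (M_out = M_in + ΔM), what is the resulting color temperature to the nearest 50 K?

M_in = 10⁶/2663 = 375.52 mireds.
M_out = 375.52 + (+174) = 549.52 mireds.
T_out = 10⁶/549.52 = 1819.8 K → 1800 K.

1800 K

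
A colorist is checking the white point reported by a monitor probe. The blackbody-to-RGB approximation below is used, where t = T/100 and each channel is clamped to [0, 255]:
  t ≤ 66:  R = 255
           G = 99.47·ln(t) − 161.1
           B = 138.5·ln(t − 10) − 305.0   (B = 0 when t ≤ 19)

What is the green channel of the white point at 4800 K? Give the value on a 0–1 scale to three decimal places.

t = 4800/100 = 48; the t ≤ 66 branch applies.
G = 99.47·ln 48 − 161.1 = 99.47·3.8712 − 161.1 = 223.968.
On a 0–1 scale: 223.968/255 = 0.8783 → 0.878.

0.878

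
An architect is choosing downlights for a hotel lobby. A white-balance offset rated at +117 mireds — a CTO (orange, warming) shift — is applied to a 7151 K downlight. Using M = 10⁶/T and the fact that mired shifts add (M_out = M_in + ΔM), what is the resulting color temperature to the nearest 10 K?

3890 K

M_in = 10⁶/7151 = 139.84 mireds.
M_out = 139.84 + (+117) = 256.84 mireds.
T_out = 10⁶/256.84 = 3893.5 K → 3890 K.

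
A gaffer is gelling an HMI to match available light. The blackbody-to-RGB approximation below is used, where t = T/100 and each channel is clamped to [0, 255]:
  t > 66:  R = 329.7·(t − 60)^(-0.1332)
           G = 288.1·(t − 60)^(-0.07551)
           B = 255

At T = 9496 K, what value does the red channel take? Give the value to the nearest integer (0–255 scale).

205

t = 9496/100 = 94.96; the t > 66 branch applies.
R = 329.7·(94.96 − 60)^(-0.1332) = 329.7·34.96^(-0.1332) = 329.7·0.62287 = 205.360.
Rounded: 205.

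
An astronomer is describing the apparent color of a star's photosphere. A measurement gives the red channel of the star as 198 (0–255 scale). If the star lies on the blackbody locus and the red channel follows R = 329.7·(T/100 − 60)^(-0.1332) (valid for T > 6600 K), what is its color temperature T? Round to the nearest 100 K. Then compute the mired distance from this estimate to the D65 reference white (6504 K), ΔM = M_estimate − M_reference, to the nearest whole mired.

(t − 60)^(-0.1332) = 198/329.7 = 0.60055.
t − 60 = 0.60055^(1/-0.1332) = 0.60055^(-7.508) = 45.980, so t = 105.980.
T = 100·t = 10598 K → 10600 K to the nearest 100 K.
M_estimate = 10⁶/10600 = 94.34; M_reference = 10⁶/6504 = 153.75.
ΔM = 94.34 − 153.75 = -59.41 → -59 mireds.

-59 mireds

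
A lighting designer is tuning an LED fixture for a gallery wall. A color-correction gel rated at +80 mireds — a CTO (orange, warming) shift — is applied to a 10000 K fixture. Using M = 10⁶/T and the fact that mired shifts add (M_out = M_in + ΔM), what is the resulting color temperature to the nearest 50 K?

M_in = 10⁶/10000 = 100.00 mireds.
M_out = 100.00 + (+80) = 180.00 mireds.
T_out = 10⁶/180.00 = 5555.6 K → 5550 K.

5550 K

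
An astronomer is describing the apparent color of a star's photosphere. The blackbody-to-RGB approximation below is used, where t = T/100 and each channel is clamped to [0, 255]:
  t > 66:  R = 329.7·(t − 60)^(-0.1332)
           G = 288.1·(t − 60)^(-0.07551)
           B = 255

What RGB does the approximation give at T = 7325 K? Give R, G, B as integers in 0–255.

t = 7325/100 = 73.25; the t > 66 branch applies.
R = 329.7·(73.25 − 60)^(-0.1332) = 329.7·13.25^(-0.1332) = 329.7·0.70880 = 233.690.
G = 288.1·(73.25 − 60)^(-0.07551) = 288.1·13.25^(-0.07551) = 288.1·0.82274 = 237.031.
B = 255 by definition for t > 66.
Rounded: (234, 237, 255).

R=234, G=237, B=255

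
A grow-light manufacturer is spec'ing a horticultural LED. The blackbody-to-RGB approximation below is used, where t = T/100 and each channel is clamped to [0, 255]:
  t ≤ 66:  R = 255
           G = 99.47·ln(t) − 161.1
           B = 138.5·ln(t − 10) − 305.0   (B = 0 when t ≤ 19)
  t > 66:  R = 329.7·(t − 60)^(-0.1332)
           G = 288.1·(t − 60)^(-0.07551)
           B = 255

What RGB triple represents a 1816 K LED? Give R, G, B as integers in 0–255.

t = 1816/100 = 18.16; the t ≤ 66 branch applies.
R = 255 by definition for t ≤ 66.
G = 99.47·ln 18.16 − 161.1 = 99.47·2.8992 − 161.1 = 127.286.
t = 18.16 ≤ 19, so B = 0.
Rounded: (255, 127, 0).

R=255, G=127, B=0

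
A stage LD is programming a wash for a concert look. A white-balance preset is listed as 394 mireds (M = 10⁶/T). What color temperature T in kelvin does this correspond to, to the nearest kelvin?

2538 K

T = 10⁶ / 394 = 2538.07 K → 2538 K.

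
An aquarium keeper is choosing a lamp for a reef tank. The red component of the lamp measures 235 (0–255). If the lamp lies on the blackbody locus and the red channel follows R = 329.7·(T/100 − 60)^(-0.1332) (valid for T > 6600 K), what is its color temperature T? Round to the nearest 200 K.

7200 K

(t − 60)^(-0.1332) = 235/329.7 = 0.71277.
t − 60 = 0.71277^(1/-0.1332) = 0.71277^(-7.508) = 12.705, so t = 72.705.
T = 100·t = 7271 K → 7200 K to the nearest 200 K.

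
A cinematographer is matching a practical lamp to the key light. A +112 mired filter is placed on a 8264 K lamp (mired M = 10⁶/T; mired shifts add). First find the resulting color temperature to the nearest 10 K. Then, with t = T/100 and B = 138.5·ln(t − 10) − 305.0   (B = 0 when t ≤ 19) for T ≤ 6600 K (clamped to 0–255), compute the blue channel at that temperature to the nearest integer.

M_in = 10⁶/8264 = 121.01; M_out = 121.01 + (+112) = 233.01.
T_out = 10⁶/233.01 = 4291.7 K → 4290 K; t = 42.9.
B = 138.5·ln(42.9 − 10) − 305.0 = 138.5·ln 32.9 − 305.0 = 138.5·3.4935 − 305.0 = 178.846.
Rounded: 179.

179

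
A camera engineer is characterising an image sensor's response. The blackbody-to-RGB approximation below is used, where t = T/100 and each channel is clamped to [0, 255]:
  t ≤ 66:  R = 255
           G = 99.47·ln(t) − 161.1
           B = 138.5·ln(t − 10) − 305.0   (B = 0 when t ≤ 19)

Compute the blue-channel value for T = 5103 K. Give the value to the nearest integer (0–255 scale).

t = 5103/100 = 51.03; the t ≤ 66 branch applies.
B = 138.5·ln(51.03 − 10) − 305.0 = 138.5·ln 41.03 − 305.0 = 138.5·3.7143 − 305.0 = 209.431.
Rounded: 209.

209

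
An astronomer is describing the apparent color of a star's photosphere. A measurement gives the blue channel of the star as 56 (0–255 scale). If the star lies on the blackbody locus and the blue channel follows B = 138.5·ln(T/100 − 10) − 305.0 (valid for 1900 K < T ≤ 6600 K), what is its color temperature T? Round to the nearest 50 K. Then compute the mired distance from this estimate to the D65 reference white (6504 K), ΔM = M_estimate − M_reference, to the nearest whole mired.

+272 mireds

ln(t − 10) = (56 + 305.0) / 138.5 = 2.6065.
t − 10 = e^2.6065 = 13.552, so t = 23.552.
T = 100·t = 2355 K → 2350 K to the nearest 50 K.
M_estimate = 10⁶/2350 = 425.53; M_reference = 10⁶/6504 = 153.75.
ΔM = 425.53 − 153.75 = 271.78 → +272 mireds.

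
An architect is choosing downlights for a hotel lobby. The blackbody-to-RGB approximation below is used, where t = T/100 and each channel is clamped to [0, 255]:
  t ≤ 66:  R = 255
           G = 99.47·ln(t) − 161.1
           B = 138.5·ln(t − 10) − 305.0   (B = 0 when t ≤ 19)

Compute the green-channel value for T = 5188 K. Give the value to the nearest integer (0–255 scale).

t = 5188/100 = 51.88; the t ≤ 66 branch applies.
G = 99.47·ln 51.88 − 161.1 = 99.47·3.9489 − 161.1 = 231.700.
Rounded: 232.

232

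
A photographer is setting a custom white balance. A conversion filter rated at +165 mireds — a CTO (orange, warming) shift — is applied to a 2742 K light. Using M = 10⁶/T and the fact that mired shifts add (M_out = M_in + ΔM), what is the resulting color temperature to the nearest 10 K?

1890 K

M_in = 10⁶/2742 = 364.70 mireds.
M_out = 364.70 + (+165) = 529.70 mireds.
T_out = 10⁶/529.70 = 1887.9 K → 1890 K.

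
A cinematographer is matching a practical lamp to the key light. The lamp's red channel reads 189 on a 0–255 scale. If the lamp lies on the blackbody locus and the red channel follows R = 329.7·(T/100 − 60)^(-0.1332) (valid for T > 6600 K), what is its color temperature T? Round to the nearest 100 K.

12500 K

(t − 60)^(-0.1332) = 189/329.7 = 0.57325.
t − 60 = 0.57325^(1/-0.1332) = 0.57325^(-7.508) = 65.199, so t = 125.199.
T = 100·t = 12520 K → 12500 K to the nearest 100 K.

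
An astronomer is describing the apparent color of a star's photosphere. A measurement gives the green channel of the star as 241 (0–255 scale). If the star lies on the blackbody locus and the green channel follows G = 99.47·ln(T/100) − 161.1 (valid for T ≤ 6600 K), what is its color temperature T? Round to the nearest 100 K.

ln t = (241 + 161.1) / 99.47 = 4.0424.
t = e^4.0424 = 56.964.
T = 100·t = 5696 K → 5700 K to the nearest 100 K.

5700 K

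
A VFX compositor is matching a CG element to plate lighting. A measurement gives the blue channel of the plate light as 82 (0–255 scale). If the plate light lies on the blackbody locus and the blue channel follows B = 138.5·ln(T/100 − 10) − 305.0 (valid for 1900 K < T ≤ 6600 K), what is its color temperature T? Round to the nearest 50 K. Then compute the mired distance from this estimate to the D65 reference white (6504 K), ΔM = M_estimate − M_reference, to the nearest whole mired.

+224 mireds

ln(t − 10) = (82 + 305.0) / 138.5 = 2.7942.
t − 10 = e^2.7942 = 16.350, so t = 26.350.
T = 100·t = 2635 K → 2650 K to the nearest 50 K.
M_estimate = 10⁶/2650 = 377.36; M_reference = 10⁶/6504 = 153.75.
ΔM = 377.36 − 153.75 = 223.61 → +224 mireds.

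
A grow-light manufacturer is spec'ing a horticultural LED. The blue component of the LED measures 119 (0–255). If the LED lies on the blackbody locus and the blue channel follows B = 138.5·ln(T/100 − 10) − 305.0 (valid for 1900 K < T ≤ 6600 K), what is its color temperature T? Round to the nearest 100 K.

3100 K

ln(t − 10) = (119 + 305.0) / 138.5 = 3.0614.
t − 10 = e^3.0614 = 21.357, so t = 31.357.
T = 100·t = 3136 K → 3100 K to the nearest 100 K.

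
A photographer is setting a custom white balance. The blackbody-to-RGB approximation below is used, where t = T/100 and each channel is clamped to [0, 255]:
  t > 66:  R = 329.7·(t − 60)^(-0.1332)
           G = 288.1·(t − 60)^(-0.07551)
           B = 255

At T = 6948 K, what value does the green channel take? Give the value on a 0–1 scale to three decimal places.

0.953

t = 6948/100 = 69.48; the t > 66 branch applies.
G = 288.1·(69.48 − 60)^(-0.07551) = 288.1·9.48^(-0.07551) = 288.1·0.84380 = 243.100.
On a 0–1 scale: 243.100/255 = 0.9533 → 0.953.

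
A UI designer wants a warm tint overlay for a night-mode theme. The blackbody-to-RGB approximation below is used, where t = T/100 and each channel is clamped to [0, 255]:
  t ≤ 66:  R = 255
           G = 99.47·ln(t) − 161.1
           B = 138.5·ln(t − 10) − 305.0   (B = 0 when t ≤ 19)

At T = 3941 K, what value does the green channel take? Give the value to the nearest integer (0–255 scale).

204

t = 3941/100 = 39.41; the t ≤ 66 branch applies.
G = 99.47·ln 39.41 − 161.1 = 99.47·3.6740 − 161.1 = 204.355.
Rounded: 204.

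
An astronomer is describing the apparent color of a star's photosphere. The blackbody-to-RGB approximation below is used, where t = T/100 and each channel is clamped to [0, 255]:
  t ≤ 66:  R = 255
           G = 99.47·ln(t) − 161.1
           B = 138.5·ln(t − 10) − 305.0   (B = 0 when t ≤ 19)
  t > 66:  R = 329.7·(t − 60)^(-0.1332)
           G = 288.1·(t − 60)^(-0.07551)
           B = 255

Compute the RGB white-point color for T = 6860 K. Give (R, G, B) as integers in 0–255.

(248, 245, 255)

t = 6860/100 = 68.6; the t > 66 branch applies.
R = 329.7·(68.6 − 60)^(-0.1332) = 329.7·8.6^(-0.1332) = 329.7·0.75080 = 247.539.
G = 288.1·(68.6 − 60)^(-0.07551) = 288.1·8.6^(-0.07551) = 288.1·0.85003 = 244.895.
B = 255 by definition for t > 66.
Rounded: (248, 245, 255).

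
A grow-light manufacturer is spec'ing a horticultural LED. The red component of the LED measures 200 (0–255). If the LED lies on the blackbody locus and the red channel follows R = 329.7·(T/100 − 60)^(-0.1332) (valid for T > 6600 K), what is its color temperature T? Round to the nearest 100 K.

(t − 60)^(-0.1332) = 200/329.7 = 0.60661.
t − 60 = 0.60661^(1/-0.1332) = 0.60661^(-7.508) = 42.638, so t = 102.638.
T = 100·t = 10264 K → 10300 K to the nearest 100 K.

10300 K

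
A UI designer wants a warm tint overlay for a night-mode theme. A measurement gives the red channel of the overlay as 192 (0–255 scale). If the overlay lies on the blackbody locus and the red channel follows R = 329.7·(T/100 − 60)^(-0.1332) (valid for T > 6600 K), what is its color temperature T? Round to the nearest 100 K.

11800 K

(t − 60)^(-0.1332) = 192/329.7 = 0.58235.
t − 60 = 0.58235^(1/-0.1332) = 0.58235^(-7.508) = 57.929, so t = 117.929.
T = 100·t = 11793 K → 11800 K to the nearest 100 K.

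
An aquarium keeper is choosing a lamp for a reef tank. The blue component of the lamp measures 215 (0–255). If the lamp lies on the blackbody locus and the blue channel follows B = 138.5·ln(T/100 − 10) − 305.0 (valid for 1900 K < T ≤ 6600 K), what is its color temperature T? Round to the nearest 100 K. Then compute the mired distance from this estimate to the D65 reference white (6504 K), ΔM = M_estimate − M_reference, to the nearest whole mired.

+35 mireds

ln(t − 10) = (215 + 305.0) / 138.5 = 3.7545.
t − 10 = e^3.7545 = 42.713, so t = 52.713.
T = 100·t = 5271 K → 5300 K to the nearest 100 K.
M_estimate = 10⁶/5300 = 188.68; M_reference = 10⁶/6504 = 153.75.
ΔM = 188.68 − 153.75 = 34.93 → +35 mireds.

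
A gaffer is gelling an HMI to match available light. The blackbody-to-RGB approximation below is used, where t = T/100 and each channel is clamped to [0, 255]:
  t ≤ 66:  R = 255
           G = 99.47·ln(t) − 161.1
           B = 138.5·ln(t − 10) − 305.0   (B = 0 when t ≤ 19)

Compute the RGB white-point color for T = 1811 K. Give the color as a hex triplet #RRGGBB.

#FF7F00

t = 1811/100 = 18.11; the t ≤ 66 branch applies.
R = 255 by definition for t ≤ 66.
G = 99.47·ln 18.11 − 161.1 = 99.47·2.8965 − 161.1 = 127.011.
t = 18.11 ≤ 19, so B = 0.
Rounded: (255, 127, 0).
In hex: #FF7F00.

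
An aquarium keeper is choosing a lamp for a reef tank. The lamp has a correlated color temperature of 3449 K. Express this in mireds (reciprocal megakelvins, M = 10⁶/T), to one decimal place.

M = 10⁶ / 3449 = 289.939 → 289.9 mireds.

289.9 mireds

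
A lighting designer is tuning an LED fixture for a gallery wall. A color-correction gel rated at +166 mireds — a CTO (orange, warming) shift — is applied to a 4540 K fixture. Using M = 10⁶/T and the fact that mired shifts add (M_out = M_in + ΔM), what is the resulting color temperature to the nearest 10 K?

2590 K

M_in = 10⁶/4540 = 220.26 mireds.
M_out = 220.26 + (+166) = 386.26 mireds.
T_out = 10⁶/386.26 = 2588.9 K → 2590 K.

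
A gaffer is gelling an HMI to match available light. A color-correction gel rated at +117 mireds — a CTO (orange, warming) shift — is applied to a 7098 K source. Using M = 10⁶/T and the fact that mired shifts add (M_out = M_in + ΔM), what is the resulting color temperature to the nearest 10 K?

3880 K

M_in = 10⁶/7098 = 140.88 mireds.
M_out = 140.88 + (+117) = 257.88 mireds.
T_out = 10⁶/257.88 = 3877.7 K → 3880 K.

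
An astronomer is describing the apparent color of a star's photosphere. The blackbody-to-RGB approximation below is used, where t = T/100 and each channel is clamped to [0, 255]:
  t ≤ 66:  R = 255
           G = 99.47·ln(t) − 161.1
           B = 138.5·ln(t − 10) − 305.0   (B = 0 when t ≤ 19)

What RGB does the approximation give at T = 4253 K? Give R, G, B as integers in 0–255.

R=255, G=212, B=177

t = 4253/100 = 42.53; the t ≤ 66 branch applies.
R = 255 by definition for t ≤ 66.
G = 99.47·ln 42.53 − 161.1 = 99.47·3.7502 − 161.1 = 211.933.
B = 138.5·ln(42.53 − 10) − 305.0 = 138.5·ln 32.53 − 305.0 = 138.5·3.4822 − 305.0 = 177.280.
Rounded: (255, 212, 177).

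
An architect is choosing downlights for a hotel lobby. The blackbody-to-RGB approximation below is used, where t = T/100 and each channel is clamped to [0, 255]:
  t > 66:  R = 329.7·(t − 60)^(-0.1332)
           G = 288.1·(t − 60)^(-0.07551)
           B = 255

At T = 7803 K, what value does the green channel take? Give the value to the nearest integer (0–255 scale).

232

t = 7803/100 = 78.03; the t > 66 branch applies.
G = 288.1·(78.03 − 60)^(-0.07551) = 288.1·18.03^(-0.07551) = 288.1·0.80382 = 231.581.
Rounded: 232.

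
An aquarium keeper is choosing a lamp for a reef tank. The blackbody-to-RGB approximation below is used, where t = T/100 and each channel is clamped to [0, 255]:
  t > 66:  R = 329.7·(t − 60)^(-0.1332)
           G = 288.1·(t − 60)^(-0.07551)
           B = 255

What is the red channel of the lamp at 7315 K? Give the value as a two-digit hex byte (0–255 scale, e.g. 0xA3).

t = 7315/100 = 73.15; the t > 66 branch applies.
R = 329.7·(73.15 − 60)^(-0.1332) = 329.7·13.15^(-0.1332) = 329.7·0.70951 = 233.926.
Rounded: 234; in hex, 0xEA.

0xEA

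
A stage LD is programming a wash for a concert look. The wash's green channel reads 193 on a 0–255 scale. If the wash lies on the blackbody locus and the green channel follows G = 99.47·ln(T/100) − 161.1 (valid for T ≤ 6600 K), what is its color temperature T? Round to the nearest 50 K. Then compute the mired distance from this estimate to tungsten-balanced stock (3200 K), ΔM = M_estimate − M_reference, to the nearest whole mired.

ln t = (193 + 161.1) / 99.47 = 3.5599.
t = e^3.5599 = 35.159.
T = 100·t = 3516 K → 3500 K to the nearest 50 K.
M_estimate = 10⁶/3500 = 285.71; M_reference = 10⁶/3200 = 312.50.
ΔM = 285.71 − 312.50 = -26.79 → -27 mireds.

-27 mireds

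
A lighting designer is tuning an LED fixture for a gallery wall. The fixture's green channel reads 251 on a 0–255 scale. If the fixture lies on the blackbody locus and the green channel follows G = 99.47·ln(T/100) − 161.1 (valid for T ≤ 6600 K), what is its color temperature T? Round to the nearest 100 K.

ln t = (251 + 161.1) / 99.47 = 4.1430.
t = e^4.1430 = 62.989.
T = 100·t = 6299 K → 6300 K to the nearest 100 K.

6300 K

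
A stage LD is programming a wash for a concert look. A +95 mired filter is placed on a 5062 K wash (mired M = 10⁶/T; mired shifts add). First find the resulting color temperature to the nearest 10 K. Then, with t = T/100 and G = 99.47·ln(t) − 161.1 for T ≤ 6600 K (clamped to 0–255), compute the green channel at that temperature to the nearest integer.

M_in = 10⁶/5062 = 197.55; M_out = 197.55 + (+95) = 292.55.
T_out = 10⁶/292.55 = 3418.2 K → 3420 K; t = 34.2.
G = 99.47·ln 34.2 − 161.1 = 99.47·3.5322 − 161.1 = 190.250.
Rounded: 190.

190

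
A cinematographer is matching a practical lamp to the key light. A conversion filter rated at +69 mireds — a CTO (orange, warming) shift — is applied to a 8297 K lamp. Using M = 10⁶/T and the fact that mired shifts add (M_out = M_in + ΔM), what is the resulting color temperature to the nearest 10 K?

M_in = 10⁶/8297 = 120.53 mireds.
M_out = 120.53 + (+69) = 189.53 mireds.
T_out = 10⁶/189.53 = 5276.3 K → 5280 K.

5280 K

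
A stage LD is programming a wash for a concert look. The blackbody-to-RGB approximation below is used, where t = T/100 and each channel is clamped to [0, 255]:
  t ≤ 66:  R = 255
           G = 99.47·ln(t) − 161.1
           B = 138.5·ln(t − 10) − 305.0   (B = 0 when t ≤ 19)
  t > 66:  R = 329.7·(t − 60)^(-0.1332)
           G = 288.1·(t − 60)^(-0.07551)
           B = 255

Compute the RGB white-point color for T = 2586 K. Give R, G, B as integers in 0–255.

R=255, G=162, B=78

t = 2586/100 = 25.86; the t ≤ 66 branch applies.
R = 255 by definition for t ≤ 66.
G = 99.47·ln 25.86 − 161.1 = 99.47·3.2527 − 161.1 = 162.446.
B = 138.5·ln(25.86 − 10) − 305.0 = 138.5·ln 15.86 − 305.0 = 138.5·2.7638 − 305.0 = 77.786.
Rounded: (255, 162, 78).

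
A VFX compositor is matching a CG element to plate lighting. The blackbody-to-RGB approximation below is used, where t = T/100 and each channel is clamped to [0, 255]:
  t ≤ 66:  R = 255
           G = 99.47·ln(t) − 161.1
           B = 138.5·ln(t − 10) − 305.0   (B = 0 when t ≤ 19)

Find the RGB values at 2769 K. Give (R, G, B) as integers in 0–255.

(255, 169, 93)

t = 2769/100 = 27.69; the t ≤ 66 branch applies.
R = 255 by definition for t ≤ 66.
G = 99.47·ln 27.69 − 161.1 = 99.47·3.3211 − 161.1 = 169.247.
B = 138.5·ln(27.69 − 10) − 305.0 = 138.5·ln 17.69 − 305.0 = 138.5·2.8730 − 305.0 = 92.910.
Rounded: (255, 169, 93).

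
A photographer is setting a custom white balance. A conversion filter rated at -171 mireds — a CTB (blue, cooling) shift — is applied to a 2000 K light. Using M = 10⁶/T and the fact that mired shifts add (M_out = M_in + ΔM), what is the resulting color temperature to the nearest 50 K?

3050 K

M_in = 10⁶/2000 = 500.00 mireds.
M_out = 500.00 + (-171) = 329.00 mireds.
T_out = 10⁶/329.00 = 3039.5 K → 3050 K.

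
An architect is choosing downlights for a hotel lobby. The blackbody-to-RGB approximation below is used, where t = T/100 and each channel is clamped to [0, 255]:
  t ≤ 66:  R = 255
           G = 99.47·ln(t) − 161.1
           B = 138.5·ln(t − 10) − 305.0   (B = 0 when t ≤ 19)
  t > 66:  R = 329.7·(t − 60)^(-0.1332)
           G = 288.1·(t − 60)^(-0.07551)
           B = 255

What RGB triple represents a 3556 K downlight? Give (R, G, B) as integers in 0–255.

t = 3556/100 = 35.56; the t ≤ 66 branch applies.
R = 255 by definition for t ≤ 66.
G = 99.47·ln 35.56 − 161.1 = 99.47·3.5712 − 161.1 = 194.129.
B = 138.5·ln(35.56 − 10) − 305.0 = 138.5·ln 25.56 − 305.0 = 138.5·3.2410 − 305.0 = 143.882.
Rounded: (255, 194, 144).

(255, 194, 144)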